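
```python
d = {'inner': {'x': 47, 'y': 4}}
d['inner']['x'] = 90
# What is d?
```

After line 1: d = {'inner': {'x': 47, 'y': 4}}
After line 2 (inner x overwritten): d = {'inner': {'x': 90, 'y': 4}}

{'inner': {'x': 90, 'y': 4}}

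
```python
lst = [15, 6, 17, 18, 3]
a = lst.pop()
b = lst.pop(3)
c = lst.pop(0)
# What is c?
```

After line 1: lst = [15, 6, 17, 18, 3]
After line 2 (pop() -> a = 3): lst = [15, 6, 17, 18]
After line 3 (pop(3) -> b = 18): lst = [15, 6, 17]
After line 4 (pop(0) -> c = 15): lst = [6, 17]

15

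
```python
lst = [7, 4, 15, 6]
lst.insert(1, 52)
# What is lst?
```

[7, 52, 4, 15, 6]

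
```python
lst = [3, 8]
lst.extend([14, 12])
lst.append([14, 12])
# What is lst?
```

After line 1: lst = [3, 8]
After line 2 (extend unpacks [14, 12]): lst = [3, 8, 14, 12]
After line 3 (append adds [14, 12] as single element): lst = [3, 8, 14, 12, [14, 12]]

[3, 8, 14, 12, [14, 12]]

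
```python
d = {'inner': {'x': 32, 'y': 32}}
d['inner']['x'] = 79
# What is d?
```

After line 1: d = {'inner': {'x': 32, 'y': 32}}
After line 2 (inner x overwritten): d = {'inner': {'x': 79, 'y': 32}}

{'inner': {'x': 79, 'y': 32}}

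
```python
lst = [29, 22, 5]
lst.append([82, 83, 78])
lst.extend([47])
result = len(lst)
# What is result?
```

After line 1: lst = [29, 22, 5]
After line 2 (append adds [82, 83, 78] as single element): lst = [29, 22, 5, [82, 83, 78]]
After line 3 (extend unpacks [47], adds 47): lst = [29, 22, 5, [82, 83, 78], 47]
After line 4: result = len(lst) = 5

5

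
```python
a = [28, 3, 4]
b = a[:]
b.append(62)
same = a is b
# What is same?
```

After line 1: a = [28, 3, 4]
After line 2 (b = a[:] is a shallow copy, new object): a = [28, 3, 4], b = [28, 3, 4]
After line 3 (append only mutates b): a = [28, 3, 4], b = [28, 3, 4, 62]
After line 4 (same = a is b; different objects -> False): same = False

False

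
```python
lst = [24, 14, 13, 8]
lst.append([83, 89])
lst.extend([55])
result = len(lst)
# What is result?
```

After line 1: lst = [24, 14, 13, 8]
After line 2 (append adds [83, 89] as single element): lst = [24, 14, 13, 8, [83, 89]]
After line 3 (extend unpacks [55], adds 55): lst = [24, 14, 13, 8, [83, 89], 55]
After line 4: result = len(lst) = 6

6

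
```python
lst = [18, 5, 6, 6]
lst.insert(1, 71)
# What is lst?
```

[18, 71, 5, 6, 6]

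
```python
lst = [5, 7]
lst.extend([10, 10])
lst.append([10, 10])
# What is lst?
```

After line 1: lst = [5, 7]
After line 2 (extend unpacks [10, 10]): lst = [5, 7, 10, 10]
After line 3 (append adds [10, 10] as single element): lst = [5, 7, 10, 10, [10, 10]]

[5, 7, 10, 10, [10, 10]]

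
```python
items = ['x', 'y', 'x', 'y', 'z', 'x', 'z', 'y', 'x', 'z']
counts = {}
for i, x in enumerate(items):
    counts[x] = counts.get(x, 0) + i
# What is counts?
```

Initial: counts = {}, items = ['x', 'y', 'x', 'y', 'z', 'x', 'z', 'y', 'x', 'z']
i=0, x='x': counts = {'x': 0}
i=1, x='y': counts = {'x': 0, 'y': 1}
i=2, x='x': counts = {'x': 2, 'y': 1}
i=3, x='y': counts = {'x': 2, 'y': 4}
i=4, x='z': counts = {'x': 2, 'y': 4, 'z': 4}
i=5, x='x': counts = {'x': 7, 'y': 4, 'z': 4}
i=6, x='z': counts = {'x': 7, 'y': 4, 'z': 10}
i=7, x='y': counts = {'x': 7, 'y': 11, 'z': 10}
i=8, x='x': counts = {'x': 15, 'y': 11, 'z': 10}
i=9, x='z': counts = {'x': 15, 'y': 11, 'z': 19}

{'x': 15, 'y': 11, 'z': 19}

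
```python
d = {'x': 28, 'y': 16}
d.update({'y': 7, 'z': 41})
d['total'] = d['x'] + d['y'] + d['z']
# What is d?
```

After line 1: d = {'x': 28, 'y': 16}
After line 2 (y overwritten, z added): d = {'x': 28, 'y': 7, 'z': 41}
After line 3 (total = 28 + 7 + 41 = 76): d = {'x': 28, 'y': 7, 'z': 41, 'total': 76}

{'x': 28, 'y': 7, 'z': 41, 'total': 76}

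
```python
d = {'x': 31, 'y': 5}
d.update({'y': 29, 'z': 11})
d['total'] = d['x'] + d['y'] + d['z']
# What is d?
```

After line 1: d = {'x': 31, 'y': 5}
After line 2 (y overwritten, z added): d = {'x': 31, 'y': 29, 'z': 11}
After line 3 (total = 31 + 29 + 11 = 71): d = {'x': 31, 'y': 29, 'z': 11, 'total': 71}

{'x': 31, 'y': 29, 'z': 11, 'total': 71}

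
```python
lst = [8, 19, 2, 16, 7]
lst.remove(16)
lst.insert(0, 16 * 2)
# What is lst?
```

After line 1: lst = [8, 19, 2, 16, 7]
After line 2 (remove first 16): lst = [8, 19, 2, 7]
After line 3 (insert 32 at index 0): lst = [32, 8, 19, 2, 7]

[32, 8, 19, 2, 7]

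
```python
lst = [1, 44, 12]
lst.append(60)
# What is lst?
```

[1, 44, 12, 60]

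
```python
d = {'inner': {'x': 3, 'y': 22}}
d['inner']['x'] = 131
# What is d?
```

After line 1: d = {'inner': {'x': 3, 'y': 22}}
After line 2 (inner x overwritten): d = {'inner': {'x': 131, 'y': 22}}

{'inner': {'x': 131, 'y': 22}}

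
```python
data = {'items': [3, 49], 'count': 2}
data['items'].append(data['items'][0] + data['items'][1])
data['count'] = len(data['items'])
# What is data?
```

After line 1: data = {'items': [3, 49], 'count': 2}
After line 2 (append 3 + 49 = 52): data = {'items': [3, 49, 52], 'count': 2}
After line 3 (count = len(items) = 3): data = {'items': [3, 49, 52], 'count': 3}

{'items': [3, 49, 52], 'count': 3}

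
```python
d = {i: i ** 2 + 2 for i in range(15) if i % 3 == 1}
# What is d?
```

{1: 3, 4: 18, 7: 51, 10: 102, 13: 171}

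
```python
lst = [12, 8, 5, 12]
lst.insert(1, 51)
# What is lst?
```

[12, 51, 8, 5, 12]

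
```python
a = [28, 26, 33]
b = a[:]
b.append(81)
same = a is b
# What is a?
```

After line 1: a = [28, 26, 33]
After line 2 (b = a[:] is a shallow copy, new object): a = [28, 26, 33], b = [28, 26, 33]
After line 3 (append only mutates b): a = [28, 26, 33], b = [28, 26, 33, 81]
After line 4 (same = a is b; different objects -> False): same = False

[28, 26, 33]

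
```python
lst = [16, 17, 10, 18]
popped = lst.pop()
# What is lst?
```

[16, 17, 10]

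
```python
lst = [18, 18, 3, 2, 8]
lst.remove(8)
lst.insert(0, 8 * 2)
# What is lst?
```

After line 1: lst = [18, 18, 3, 2, 8]
After line 2 (remove first 8): lst = [18, 18, 3, 2]
After line 3 (insert 16 at index 0): lst = [16, 18, 18, 3, 2]

[16, 18, 18, 3, 2]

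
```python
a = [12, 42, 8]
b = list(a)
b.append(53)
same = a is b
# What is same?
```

After line 1: a = [12, 42, 8]
After line 2 (b = list(a) is a shallow copy, new object): a = [12, 42, 8], b = [12, 42, 8]
After line 3 (append only mutates b): a = [12, 42, 8], b = [12, 42, 8, 53]
After line 4 (same = a is b; different objects -> False): same = False

False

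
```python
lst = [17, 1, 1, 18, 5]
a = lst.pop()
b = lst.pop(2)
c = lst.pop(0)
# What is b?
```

After line 1: lst = [17, 1, 1, 18, 5]
After line 2 (pop() -> a = 5): lst = [17, 1, 1, 18]
After line 3 (pop(2) -> b = 1): lst = [17, 1, 18]
After line 4 (pop(0) -> c = 17): lst = [1, 18]

1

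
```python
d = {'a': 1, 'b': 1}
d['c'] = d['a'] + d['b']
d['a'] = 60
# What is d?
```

After line 1: d = {'a': 1, 'b': 1}
After line 2 (d['c'] = 1 + 1): d = {'a': 1, 'b': 1, 'c': 2}
After line 3: d = {'a': 60, 'b': 1, 'c': 2}

{'a': 60, 'b': 1, 'c': 2}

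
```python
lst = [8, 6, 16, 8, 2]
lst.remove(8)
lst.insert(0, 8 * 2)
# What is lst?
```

After line 1: lst = [8, 6, 16, 8, 2]
After line 2 (remove first 8): lst = [6, 16, 8, 2]
After line 3 (insert 16 at index 0): lst = [16, 6, 16, 8, 2]

[16, 6, 16, 8, 2]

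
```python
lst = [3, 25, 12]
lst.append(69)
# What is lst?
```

[3, 25, 12, 69]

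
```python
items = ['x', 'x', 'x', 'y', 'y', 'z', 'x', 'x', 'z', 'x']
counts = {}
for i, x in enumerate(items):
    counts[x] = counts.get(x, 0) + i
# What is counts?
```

Initial: counts = {}, items = ['x', 'x', 'x', 'y', 'y', 'z', 'x', 'x', 'z', 'x']
i=0, x='x': counts = {'x': 0}
i=1, x='x': counts = {'x': 1}
i=2, x='x': counts = {'x': 3}
i=3, x='y': counts = {'x': 3, 'y': 3}
i=4, x='y': counts = {'x': 3, 'y': 7}
i=5, x='z': counts = {'x': 3, 'y': 7, 'z': 5}
i=6, x='x': counts = {'x': 9, 'y': 7, 'z': 5}
i=7, x='x': counts = {'x': 16, 'y': 7, 'z': 5}
i=8, x='z': counts = {'x': 16, 'y': 7, 'z': 13}
i=9, x='x': counts = {'x': 25, 'y': 7, 'z': 13}

{'x': 25, 'y': 7, 'z': 13}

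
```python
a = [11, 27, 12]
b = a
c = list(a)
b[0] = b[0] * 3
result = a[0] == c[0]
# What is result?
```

After line 1: a = [11, 27, 12]
After line 2 (b = a, alias): a = [11, 27, 12], b = [11, 27, 12]
After line 3 (c = list(a) is a copy, new object): c = [11, 27, 12]
After line 4 (b[0] = 11 * 3 = 33; mutates shared a/b): a = b = [33, 27, 12], c = [11, 27, 12]
After line 5 (a[0] = 33, c[0] = 11; result = False)

False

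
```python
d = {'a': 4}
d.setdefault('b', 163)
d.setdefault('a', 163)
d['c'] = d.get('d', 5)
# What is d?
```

After line 1: d = {'a': 4}
After line 2 (setdefault adds 'b'=163): d = {'a': 4, 'b': 163}
After line 3 (setdefault 'a' no-op, already exists): d = {'a': 4, 'b': 163}
After line 4 (get('d', 5) returns default since 'd' not in d): d = {'a': 4, 'b': 163, 'c': 5}

{'a': 4, 'b': 163, 'c': 5}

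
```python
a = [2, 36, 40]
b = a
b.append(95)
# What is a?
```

After line 1: a = [2, 36, 40]
After line 2 (b = a is an alias, same object): a = [2, 36, 40], b = [2, 36, 40]
After line 3 (b.append mutates the shared list): a = [2, 36, 40, 95], b = [2, 36, 40, 95]

[2, 36, 40, 95]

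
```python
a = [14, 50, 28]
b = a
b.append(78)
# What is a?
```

After line 1: a = [14, 50, 28]
After line 2 (b = a is an alias, same object): a = [14, 50, 28], b = [14, 50, 28]
After line 3 (b.append mutates the shared list): a = [14, 50, 28, 78], b = [14, 50, 28, 78]

[14, 50, 28, 78]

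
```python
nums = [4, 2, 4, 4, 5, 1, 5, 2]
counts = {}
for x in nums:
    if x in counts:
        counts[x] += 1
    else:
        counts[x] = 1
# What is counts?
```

Initial: counts = {}, nums = [4, 2, 4, 4, 5, 1, 5, 2]
See 4: counts = {4: 1}
See 2: counts = {4: 1, 2: 1}
See 4: counts = {4: 2, 2: 1}
See 4: counts = {4: 3, 2: 1}
See 5: counts = {4: 3, 2: 1, 5: 1}
See 1: counts = {4: 3, 2: 1, 5: 1, 1: 1}
See 5: counts = {4: 3, 2: 1, 5: 2, 1: 1}
See 2: counts = {4: 3, 2: 2, 5: 2, 1: 1}

{4: 3, 2: 2, 5: 2, 1: 1}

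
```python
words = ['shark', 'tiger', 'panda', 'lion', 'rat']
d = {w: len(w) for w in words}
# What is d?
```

{'shark': 5, 'tiger': 5, 'panda': 5, 'lion': 4, 'rat': 3}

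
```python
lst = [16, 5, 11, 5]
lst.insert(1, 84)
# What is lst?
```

[16, 84, 5, 11, 5]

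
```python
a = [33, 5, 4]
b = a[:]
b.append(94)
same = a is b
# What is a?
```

After line 1: a = [33, 5, 4]
After line 2 (b = a[:] is a shallow copy, new object): a = [33, 5, 4], b = [33, 5, 4]
After line 3 (append only mutates b): a = [33, 5, 4], b = [33, 5, 4, 94]
After line 4 (same = a is b; different objects -> False): same = False

[33, 5, 4]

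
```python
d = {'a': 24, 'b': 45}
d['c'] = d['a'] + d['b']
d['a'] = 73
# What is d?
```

After line 1: d = {'a': 24, 'b': 45}
After line 2 (d['c'] = 24 + 45): d = {'a': 24, 'b': 45, 'c': 69}
After line 3: d = {'a': 73, 'b': 45, 'c': 69}

{'a': 73, 'b': 45, 'c': 69}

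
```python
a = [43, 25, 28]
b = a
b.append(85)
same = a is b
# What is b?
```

After line 1: a = [43, 25, 28]
After line 2 (b = a is an alias, same object): a = [43, 25, 28], b = [43, 25, 28]
After line 3 (b.append mutates the shared list): a = [43, 25, 28, 85], b = [43, 25, 28, 85]
After line 4 (same = a is b; same object -> True): same = True

[43, 25, 28, 85]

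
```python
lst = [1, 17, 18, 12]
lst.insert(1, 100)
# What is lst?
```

[1, 100, 17, 18, 12]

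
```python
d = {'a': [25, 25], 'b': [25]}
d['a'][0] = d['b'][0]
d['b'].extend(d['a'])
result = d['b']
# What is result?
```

After line 1: d = {'a': [25, 25], 'b': [25]}
After line 2 (a[0] = b[0] = 25): d = {'a': [25, 25], 'b': [25]}
After line 3 (b.extend(a) appends [25, 25]): d = {'a': [25, 25], 'b': [25, 25, 25]}
After line 4: result = d['b'] = [25, 25, 25]

[25, 25, 25]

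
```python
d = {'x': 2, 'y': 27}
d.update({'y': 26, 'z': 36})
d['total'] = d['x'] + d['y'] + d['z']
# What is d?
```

After line 1: d = {'x': 2, 'y': 27}
After line 2 (y overwritten, z added): d = {'x': 2, 'y': 26, 'z': 36}
After line 3 (total = 2 + 26 + 36 = 64): d = {'x': 2, 'y': 26, 'z': 36, 'total': 64}

{'x': 2, 'y': 26, 'z': 36, 'total': 64}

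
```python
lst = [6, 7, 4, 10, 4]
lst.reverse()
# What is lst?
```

[4, 10, 4, 7, 6]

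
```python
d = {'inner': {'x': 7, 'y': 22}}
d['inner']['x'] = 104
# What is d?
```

After line 1: d = {'inner': {'x': 7, 'y': 22}}
After line 2 (inner x overwritten): d = {'inner': {'x': 104, 'y': 22}}

{'inner': {'x': 104, 'y': 22}}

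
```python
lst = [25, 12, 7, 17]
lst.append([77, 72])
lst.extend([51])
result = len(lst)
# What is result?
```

After line 1: lst = [25, 12, 7, 17]
After line 2 (append adds [77, 72] as single element): lst = [25, 12, 7, 17, [77, 72]]
After line 3 (extend unpacks [51], adds 51): lst = [25, 12, 7, 17, [77, 72], 51]
After line 4: result = len(lst) = 6

6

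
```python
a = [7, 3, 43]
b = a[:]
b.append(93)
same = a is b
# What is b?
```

After line 1: a = [7, 3, 43]
After line 2 (b = a[:] is a shallow copy, new object): a = [7, 3, 43], b = [7, 3, 43]
After line 3 (append only mutates b): a = [7, 3, 43], b = [7, 3, 43, 93]
After line 4 (same = a is b; different objects -> False): same = False

[7, 3, 43, 93]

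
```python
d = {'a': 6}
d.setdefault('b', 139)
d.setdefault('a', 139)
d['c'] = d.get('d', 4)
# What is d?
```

After line 1: d = {'a': 6}
After line 2 (setdefault adds 'b'=139): d = {'a': 6, 'b': 139}
After line 3 (setdefault 'a' no-op, already exists): d = {'a': 6, 'b': 139}
After line 4 (get('d', 4) returns default since 'd' not in d): d = {'a': 6, 'b': 139, 'c': 4}

{'a': 6, 'b': 139, 'c': 4}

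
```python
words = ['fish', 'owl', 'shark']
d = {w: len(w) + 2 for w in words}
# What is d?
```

{'fish': 6, 'owl': 5, 'shark': 7}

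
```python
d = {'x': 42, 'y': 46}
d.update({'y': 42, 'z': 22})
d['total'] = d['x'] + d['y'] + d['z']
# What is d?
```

After line 1: d = {'x': 42, 'y': 46}
After line 2 (y overwritten, z added): d = {'x': 42, 'y': 42, 'z': 22}
After line 3 (total = 42 + 42 + 22 = 106): d = {'x': 42, 'y': 42, 'z': 22, 'total': 106}

{'x': 42, 'y': 42, 'z': 22, 'total': 106}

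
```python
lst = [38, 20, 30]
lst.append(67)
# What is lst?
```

[38, 20, 30, 67]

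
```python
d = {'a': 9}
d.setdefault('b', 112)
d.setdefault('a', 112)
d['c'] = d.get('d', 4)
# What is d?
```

After line 1: d = {'a': 9}
After line 2 (setdefault adds 'b'=112): d = {'a': 9, 'b': 112}
After line 3 (setdefault 'a' no-op, already exists): d = {'a': 9, 'b': 112}
After line 4 (get('d', 4) returns default since 'd' not in d): d = {'a': 9, 'b': 112, 'c': 4}

{'a': 9, 'b': 112, 'c': 4}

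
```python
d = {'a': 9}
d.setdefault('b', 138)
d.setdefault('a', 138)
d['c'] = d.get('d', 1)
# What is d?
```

After line 1: d = {'a': 9}
After line 2 (setdefault adds 'b'=138): d = {'a': 9, 'b': 138}
After line 3 (setdefault 'a' no-op, already exists): d = {'a': 9, 'b': 138}
After line 4 (get('d', 1) returns default since 'd' not in d): d = {'a': 9, 'b': 138, 'c': 1}

{'a': 9, 'b': 138, 'c': 1}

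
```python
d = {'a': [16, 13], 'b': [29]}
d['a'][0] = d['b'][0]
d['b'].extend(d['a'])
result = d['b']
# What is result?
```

After line 1: d = {'a': [16, 13], 'b': [29]}
After line 2 (a[0] = b[0] = 29): d = {'a': [29, 13], 'b': [29]}
After line 3 (b.extend(a) appends [29, 13]): d = {'a': [29, 13], 'b': [29, 29, 13]}
After line 4: result = d['b'] = [29, 29, 13]

[29, 29, 13]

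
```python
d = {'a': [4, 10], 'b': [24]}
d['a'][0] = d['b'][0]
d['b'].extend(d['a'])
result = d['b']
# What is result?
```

After line 1: d = {'a': [4, 10], 'b': [24]}
After line 2 (a[0] = b[0] = 24): d = {'a': [24, 10], 'b': [24]}
After line 3 (b.extend(a) appends [24, 10]): d = {'a': [24, 10], 'b': [24, 24, 10]}
After line 4: result = d['b'] = [24, 24, 10]

[24, 24, 10]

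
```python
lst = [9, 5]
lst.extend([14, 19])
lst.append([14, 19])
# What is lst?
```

After line 1: lst = [9, 5]
After line 2 (extend unpacks [14, 19]): lst = [9, 5, 14, 19]
After line 3 (append adds [14, 19] as single element): lst = [9, 5, 14, 19, [14, 19]]

[9, 5, 14, 19, [14, 19]]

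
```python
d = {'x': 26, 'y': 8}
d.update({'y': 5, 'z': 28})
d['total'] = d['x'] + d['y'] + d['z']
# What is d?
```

After line 1: d = {'x': 26, 'y': 8}
After line 2 (y overwritten, z added): d = {'x': 26, 'y': 5, 'z': 28}
After line 3 (total = 26 + 5 + 28 = 59): d = {'x': 26, 'y': 5, 'z': 28, 'total': 59}

{'x': 26, 'y': 5, 'z': 28, 'total': 59}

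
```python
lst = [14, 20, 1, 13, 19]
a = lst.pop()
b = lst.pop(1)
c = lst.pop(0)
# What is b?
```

After line 1: lst = [14, 20, 1, 13, 19]
After line 2 (pop() -> a = 19): lst = [14, 20, 1, 13]
After line 3 (pop(1) -> b = 20): lst = [14, 1, 13]
After line 4 (pop(0) -> c = 14): lst = [1, 13]

20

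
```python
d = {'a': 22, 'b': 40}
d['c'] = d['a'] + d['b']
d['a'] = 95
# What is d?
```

After line 1: d = {'a': 22, 'b': 40}
After line 2 (d['c'] = 22 + 40): d = {'a': 22, 'b': 40, 'c': 62}
After line 3: d = {'a': 95, 'b': 40, 'c': 62}

{'a': 95, 'b': 40, 'c': 62}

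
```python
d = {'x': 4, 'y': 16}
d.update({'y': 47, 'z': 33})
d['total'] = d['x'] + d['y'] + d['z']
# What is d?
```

After line 1: d = {'x': 4, 'y': 16}
After line 2 (y overwritten, z added): d = {'x': 4, 'y': 47, 'z': 33}
After line 3 (total = 4 + 47 + 33 = 84): d = {'x': 4, 'y': 47, 'z': 33, 'total': 84}

{'x': 4, 'y': 47, 'z': 33, 'total': 84}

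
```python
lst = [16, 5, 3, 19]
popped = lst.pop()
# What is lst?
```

[16, 5, 3]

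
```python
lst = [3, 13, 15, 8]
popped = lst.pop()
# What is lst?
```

[3, 13, 15]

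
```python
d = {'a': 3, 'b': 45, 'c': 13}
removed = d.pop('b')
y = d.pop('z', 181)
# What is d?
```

After line 1: d = {'a': 3, 'b': 45, 'c': 13}
After line 2 (pop 'b' returns 45): d = {'a': 3, 'c': 13}, removed = 45
After line 3 (pop 'z' missing, returns default 181): d = {'a': 3, 'c': 13}, y = 181

{'a': 3, 'c': 13}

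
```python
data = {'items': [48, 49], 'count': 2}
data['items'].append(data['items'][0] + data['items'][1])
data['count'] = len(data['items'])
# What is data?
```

After line 1: data = {'items': [48, 49], 'count': 2}
After line 2 (append 48 + 49 = 97): data = {'items': [48, 49, 97], 'count': 2}
After line 3 (count = len(items) = 3): data = {'items': [48, 49, 97], 'count': 3}

{'items': [48, 49, 97], 'count': 3}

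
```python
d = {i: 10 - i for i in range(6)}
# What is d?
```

{0: 10, 1: 9, 2: 8, 3: 7, 4: 6, 5: 5}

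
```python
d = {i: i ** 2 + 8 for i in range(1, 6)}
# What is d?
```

{1: 9, 2: 12, 3: 17, 4: 24, 5: 33}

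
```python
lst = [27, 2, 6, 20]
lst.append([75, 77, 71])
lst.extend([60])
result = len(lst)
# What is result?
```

After line 1: lst = [27, 2, 6, 20]
After line 2 (append adds [75, 77, 71] as single element): lst = [27, 2, 6, 20, [75, 77, 71]]
After line 3 (extend unpacks [60], adds 60): lst = [27, 2, 6, 20, [75, 77, 71], 60]
After line 4: result = len(lst) = 6

6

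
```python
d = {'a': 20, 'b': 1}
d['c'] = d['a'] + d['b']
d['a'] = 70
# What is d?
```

After line 1: d = {'a': 20, 'b': 1}
After line 2 (d['c'] = 20 + 1): d = {'a': 20, 'b': 1, 'c': 21}
After line 3: d = {'a': 70, 'b': 1, 'c': 21}

{'a': 70, 'b': 1, 'c': 21}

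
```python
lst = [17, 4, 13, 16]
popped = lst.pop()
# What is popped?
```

16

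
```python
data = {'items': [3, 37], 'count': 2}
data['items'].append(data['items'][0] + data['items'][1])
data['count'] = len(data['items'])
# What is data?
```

After line 1: data = {'items': [3, 37], 'count': 2}
After line 2 (append 3 + 37 = 40): data = {'items': [3, 37, 40], 'count': 2}
After line 3 (count = len(items) = 3): data = {'items': [3, 37, 40], 'count': 3}

{'items': [3, 37, 40], 'count': 3}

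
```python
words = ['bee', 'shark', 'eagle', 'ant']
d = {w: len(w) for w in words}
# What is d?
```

{'bee': 3, 'shark': 5, 'eagle': 5, 'ant': 3}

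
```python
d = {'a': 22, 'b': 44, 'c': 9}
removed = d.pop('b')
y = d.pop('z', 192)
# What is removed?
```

After line 1: d = {'a': 22, 'b': 44, 'c': 9}
After line 2 (pop 'b' returns 44): d = {'a': 22, 'c': 9}, removed = 44
After line 3 (pop 'z' missing, returns default 192): d = {'a': 22, 'c': 9}, y = 192

44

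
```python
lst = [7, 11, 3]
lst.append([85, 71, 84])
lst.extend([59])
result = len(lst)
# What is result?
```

After line 1: lst = [7, 11, 3]
After line 2 (append adds [85, 71, 84] as single element): lst = [7, 11, 3, [85, 71, 84]]
After line 3 (extend unpacks [59], adds 59): lst = [7, 11, 3, [85, 71, 84], 59]
After line 4: result = len(lst) = 5

5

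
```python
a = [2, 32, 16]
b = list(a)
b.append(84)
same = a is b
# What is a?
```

After line 1: a = [2, 32, 16]
After line 2 (b = list(a) is a shallow copy, new object): a = [2, 32, 16], b = [2, 32, 16]
After line 3 (append only mutates b): a = [2, 32, 16], b = [2, 32, 16, 84]
After line 4 (same = a is b; different objects -> False): same = False

[2, 32, 16]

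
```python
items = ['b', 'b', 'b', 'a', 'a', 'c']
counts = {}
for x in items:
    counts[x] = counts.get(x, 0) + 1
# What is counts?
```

Initial: counts = {}, items = ['b', 'b', 'b', 'a', 'a', 'c']
See 'b': counts = {'b': 1}
See 'b': counts = {'b': 2}
See 'b': counts = {'b': 3}
See 'a': counts = {'b': 3, 'a': 1}
See 'a': counts = {'b': 3, 'a': 2}
See 'c': counts = {'b': 3, 'a': 2, 'c': 1}

{'b': 3, 'a': 2, 'c': 1}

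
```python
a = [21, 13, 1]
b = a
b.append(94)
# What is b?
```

After line 1: a = [21, 13, 1]
After line 2 (b = a is an alias, same object): a = [21, 13, 1], b = [21, 13, 1]
After line 3 (b.append mutates the shared list): a = [21, 13, 1, 94], b = [21, 13, 1, 94]

[21, 13, 1, 94]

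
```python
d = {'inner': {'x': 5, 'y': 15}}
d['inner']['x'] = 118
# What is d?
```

After line 1: d = {'inner': {'x': 5, 'y': 15}}
After line 2 (inner x overwritten): d = {'inner': {'x': 118, 'y': 15}}

{'inner': {'x': 118, 'y': 15}}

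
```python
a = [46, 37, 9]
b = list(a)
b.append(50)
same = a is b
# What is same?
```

After line 1: a = [46, 37, 9]
After line 2 (b = list(a) is a shallow copy, new object): a = [46, 37, 9], b = [46, 37, 9]
After line 3 (append only mutates b): a = [46, 37, 9], b = [46, 37, 9, 50]
After line 4 (same = a is b; different objects -> False): same = False

False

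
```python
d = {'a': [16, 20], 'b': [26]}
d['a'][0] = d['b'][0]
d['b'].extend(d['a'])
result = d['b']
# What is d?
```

After line 1: d = {'a': [16, 20], 'b': [26]}
After line 2 (a[0] = b[0] = 26): d = {'a': [26, 20], 'b': [26]}
After line 3 (b.extend(a) appends [26, 20]): d = {'a': [26, 20], 'b': [26, 26, 20]}
After line 4: result = d['b'] = [26, 26, 20]

{'a': [26, 20], 'b': [26, 26, 20]}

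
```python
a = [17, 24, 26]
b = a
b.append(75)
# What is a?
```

After line 1: a = [17, 24, 26]
After line 2 (b = a is an alias, same object): a = [17, 24, 26], b = [17, 24, 26]
After line 3 (b.append mutates the shared list): a = [17, 24, 26, 75], b = [17, 24, 26, 75]

[17, 24, 26, 75]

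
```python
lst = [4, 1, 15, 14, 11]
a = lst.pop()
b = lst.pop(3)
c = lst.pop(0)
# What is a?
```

After line 1: lst = [4, 1, 15, 14, 11]
After line 2 (pop() -> a = 11): lst = [4, 1, 15, 14]
After line 3 (pop(3) -> b = 14): lst = [4, 1, 15]
After line 4 (pop(0) -> c = 4): lst = [1, 15]

11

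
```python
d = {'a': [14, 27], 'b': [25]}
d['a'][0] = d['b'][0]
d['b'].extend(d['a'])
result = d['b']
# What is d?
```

After line 1: d = {'a': [14, 27], 'b': [25]}
After line 2 (a[0] = b[0] = 25): d = {'a': [25, 27], 'b': [25]}
After line 3 (b.extend(a) appends [25, 27]): d = {'a': [25, 27], 'b': [25, 25, 27]}
After line 4: result = d['b'] = [25, 25, 27]

{'a': [25, 27], 'b': [25, 25, 27]}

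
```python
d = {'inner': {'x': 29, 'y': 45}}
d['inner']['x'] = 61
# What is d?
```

After line 1: d = {'inner': {'x': 29, 'y': 45}}
After line 2 (inner x overwritten): d = {'inner': {'x': 61, 'y': 45}}

{'inner': {'x': 61, 'y': 45}}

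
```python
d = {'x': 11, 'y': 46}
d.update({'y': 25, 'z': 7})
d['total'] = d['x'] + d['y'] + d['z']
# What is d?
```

After line 1: d = {'x': 11, 'y': 46}
After line 2 (y overwritten, z added): d = {'x': 11, 'y': 25, 'z': 7}
After line 3 (total = 11 + 25 + 7 = 43): d = {'x': 11, 'y': 25, 'z': 7, 'total': 43}

{'x': 11, 'y': 25, 'z': 7, 'total': 43}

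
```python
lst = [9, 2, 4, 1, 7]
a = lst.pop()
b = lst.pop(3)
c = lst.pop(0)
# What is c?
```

After line 1: lst = [9, 2, 4, 1, 7]
After line 2 (pop() -> a = 7): lst = [9, 2, 4, 1]
After line 3 (pop(3) -> b = 1): lst = [9, 2, 4]
After line 4 (pop(0) -> c = 9): lst = [2, 4]

9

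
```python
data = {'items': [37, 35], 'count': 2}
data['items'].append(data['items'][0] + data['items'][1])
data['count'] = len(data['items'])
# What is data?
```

After line 1: data = {'items': [37, 35], 'count': 2}
After line 2 (append 37 + 35 = 72): data = {'items': [37, 35, 72], 'count': 2}
After line 3 (count = len(items) = 3): data = {'items': [37, 35, 72], 'count': 3}

{'items': [37, 35, 72], 'count': 3}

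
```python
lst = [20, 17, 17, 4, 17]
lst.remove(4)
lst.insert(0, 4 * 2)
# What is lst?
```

After line 1: lst = [20, 17, 17, 4, 17]
After line 2 (remove first 4): lst = [20, 17, 17, 17]
After line 3 (insert 8 at index 0): lst = [8, 20, 17, 17, 17]

[8, 20, 17, 17, 17]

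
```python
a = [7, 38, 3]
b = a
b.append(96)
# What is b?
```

After line 1: a = [7, 38, 3]
After line 2 (b = a is an alias, same object): a = [7, 38, 3], b = [7, 38, 3]
After line 3 (b.append mutates the shared list): a = [7, 38, 3, 96], b = [7, 38, 3, 96]

[7, 38, 3, 96]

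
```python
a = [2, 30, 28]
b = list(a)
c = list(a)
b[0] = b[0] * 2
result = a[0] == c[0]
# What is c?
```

After line 1: a = [2, 30, 28]
After line 2 (b = list(a), copy): a = [2, 30, 28], b = [2, 30, 28]
After line 3 (c = list(a) is a copy, new object): c = [2, 30, 28]
After line 4 (b[0] = 2 * 2 = 4; only b mutates (copy)): a = [2, 30, 28], b = [4, 30, 28], c = [2, 30, 28]
After line 5 (a[0] = 2, c[0] = 2; result = True)

[2, 30, 28]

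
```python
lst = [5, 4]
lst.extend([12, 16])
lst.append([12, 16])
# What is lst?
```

After line 1: lst = [5, 4]
After line 2 (extend unpacks [12, 16]): lst = [5, 4, 12, 16]
After line 3 (append adds [12, 16] as single element): lst = [5, 4, 12, 16, [12, 16]]

[5, 4, 12, 16, [12, 16]]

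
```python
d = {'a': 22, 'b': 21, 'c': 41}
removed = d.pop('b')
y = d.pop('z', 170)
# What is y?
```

After line 1: d = {'a': 22, 'b': 21, 'c': 41}
After line 2 (pop 'b' returns 21): d = {'a': 22, 'c': 41}, removed = 21
After line 3 (pop 'z' missing, returns default 170): d = {'a': 22, 'c': 41}, y = 170

170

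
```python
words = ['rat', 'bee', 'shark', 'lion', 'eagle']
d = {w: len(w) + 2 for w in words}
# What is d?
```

{'rat': 5, 'bee': 5, 'shark': 7, 'lion': 6, 'eagle': 7}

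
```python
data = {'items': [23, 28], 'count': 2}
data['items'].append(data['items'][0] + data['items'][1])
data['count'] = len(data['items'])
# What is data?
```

After line 1: data = {'items': [23, 28], 'count': 2}
After line 2 (append 23 + 28 = 51): data = {'items': [23, 28, 51], 'count': 2}
After line 3 (count = len(items) = 3): data = {'items': [23, 28, 51], 'count': 3}

{'items': [23, 28, 51], 'count': 3}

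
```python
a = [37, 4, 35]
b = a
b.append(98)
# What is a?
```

After line 1: a = [37, 4, 35]
After line 2 (b = a is an alias, same object): a = [37, 4, 35], b = [37, 4, 35]
After line 3 (b.append mutates the shared list): a = [37, 4, 35, 98], b = [37, 4, 35, 98]

[37, 4, 35, 98]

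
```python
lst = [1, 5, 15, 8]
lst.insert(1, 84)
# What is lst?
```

[1, 84, 5, 15, 8]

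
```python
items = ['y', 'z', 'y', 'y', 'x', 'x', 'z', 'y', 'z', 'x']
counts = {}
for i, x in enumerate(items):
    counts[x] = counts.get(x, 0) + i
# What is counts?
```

Initial: counts = {}, items = ['y', 'z', 'y', 'y', 'x', 'x', 'z', 'y', 'z', 'x']
i=0, x='y': counts = {'y': 0}
i=1, x='z': counts = {'y': 0, 'z': 1}
i=2, x='y': counts = {'y': 2, 'z': 1}
i=3, x='y': counts = {'y': 5, 'z': 1}
i=4, x='x': counts = {'y': 5, 'z': 1, 'x': 4}
i=5, x='x': counts = {'y': 5, 'z': 1, 'x': 9}
i=6, x='z': counts = {'y': 5, 'z': 7, 'x': 9}
i=7, x='y': counts = {'y': 12, 'z': 7, 'x': 9}
i=8, x='z': counts = {'y': 12, 'z': 15, 'x': 9}
i=9, x='x': counts = {'y': 12, 'z': 15, 'x': 18}

{'y': 12, 'z': 15, 'x': 18}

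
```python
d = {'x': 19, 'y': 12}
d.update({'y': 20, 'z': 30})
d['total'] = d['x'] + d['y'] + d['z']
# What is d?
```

After line 1: d = {'x': 19, 'y': 12}
After line 2 (y overwritten, z added): d = {'x': 19, 'y': 20, 'z': 30}
After line 3 (total = 19 + 20 + 30 = 69): d = {'x': 19, 'y': 20, 'z': 30, 'total': 69}

{'x': 19, 'y': 20, 'z': 30, 'total': 69}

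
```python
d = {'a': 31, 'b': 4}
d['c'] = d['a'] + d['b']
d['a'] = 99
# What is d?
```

After line 1: d = {'a': 31, 'b': 4}
After line 2 (d['c'] = 31 + 4): d = {'a': 31, 'b': 4, 'c': 35}
After line 3: d = {'a': 99, 'b': 4, 'c': 35}

{'a': 99, 'b': 4, 'c': 35}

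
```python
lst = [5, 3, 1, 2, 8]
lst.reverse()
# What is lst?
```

[8, 2, 1, 3, 5]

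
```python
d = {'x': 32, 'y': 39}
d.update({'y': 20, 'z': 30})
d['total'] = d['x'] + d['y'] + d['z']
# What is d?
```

After line 1: d = {'x': 32, 'y': 39}
After line 2 (y overwritten, z added): d = {'x': 32, 'y': 20, 'z': 30}
After line 3 (total = 32 + 20 + 30 = 82): d = {'x': 32, 'y': 20, 'z': 30, 'total': 82}

{'x': 32, 'y': 20, 'z': 30, 'total': 82}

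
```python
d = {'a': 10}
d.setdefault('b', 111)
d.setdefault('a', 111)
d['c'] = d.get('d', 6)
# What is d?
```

After line 1: d = {'a': 10}
After line 2 (setdefault adds 'b'=111): d = {'a': 10, 'b': 111}
After line 3 (setdefault 'a' no-op, already exists): d = {'a': 10, 'b': 111}
After line 4 (get('d', 6) returns default since 'd' not in d): d = {'a': 10, 'b': 111, 'c': 6}

{'a': 10, 'b': 111, 'c': 6}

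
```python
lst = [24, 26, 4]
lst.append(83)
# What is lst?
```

[24, 26, 4, 83]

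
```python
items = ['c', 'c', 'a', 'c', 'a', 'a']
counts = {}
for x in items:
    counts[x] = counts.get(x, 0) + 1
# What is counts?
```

Initial: counts = {}, items = ['c', 'c', 'a', 'c', 'a', 'a']
See 'c': counts = {'c': 1}
See 'c': counts = {'c': 2}
See 'a': counts = {'c': 2, 'a': 1}
See 'c': counts = {'c': 3, 'a': 1}
See 'a': counts = {'c': 3, 'a': 2}
See 'a': counts = {'c': 3, 'a': 3}

{'c': 3, 'a': 3}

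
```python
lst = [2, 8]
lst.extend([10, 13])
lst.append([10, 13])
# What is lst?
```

After line 1: lst = [2, 8]
After line 2 (extend unpacks [10, 13]): lst = [2, 8, 10, 13]
After line 3 (append adds [10, 13] as single element): lst = [2, 8, 10, 13, [10, 13]]

[2, 8, 10, 13, [10, 13]]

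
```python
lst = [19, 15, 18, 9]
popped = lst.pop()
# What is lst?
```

[19, 15, 18]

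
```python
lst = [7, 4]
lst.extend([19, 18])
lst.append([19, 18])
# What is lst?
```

After line 1: lst = [7, 4]
After line 2 (extend unpacks [19, 18]): lst = [7, 4, 19, 18]
After line 3 (append adds [19, 18] as single element): lst = [7, 4, 19, 18, [19, 18]]

[7, 4, 19, 18, [19, 18]]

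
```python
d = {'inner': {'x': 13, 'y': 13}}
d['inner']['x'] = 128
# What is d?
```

After line 1: d = {'inner': {'x': 13, 'y': 13}}
After line 2 (inner x overwritten): d = {'inner': {'x': 128, 'y': 13}}

{'inner': {'x': 128, 'y': 13}}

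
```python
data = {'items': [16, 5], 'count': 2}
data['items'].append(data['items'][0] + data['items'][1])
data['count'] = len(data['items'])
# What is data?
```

After line 1: data = {'items': [16, 5], 'count': 2}
After line 2 (append 16 + 5 = 21): data = {'items': [16, 5, 21], 'count': 2}
After line 3 (count = len(items) = 3): data = {'items': [16, 5, 21], 'count': 3}

{'items': [16, 5, 21], 'count': 3}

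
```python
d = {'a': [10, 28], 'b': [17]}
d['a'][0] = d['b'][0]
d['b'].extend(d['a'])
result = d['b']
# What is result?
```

After line 1: d = {'a': [10, 28], 'b': [17]}
After line 2 (a[0] = b[0] = 17): d = {'a': [17, 28], 'b': [17]}
After line 3 (b.extend(a) appends [17, 28]): d = {'a': [17, 28], 'b': [17, 17, 28]}
After line 4: result = d['b'] = [17, 17, 28]

[17, 17, 28]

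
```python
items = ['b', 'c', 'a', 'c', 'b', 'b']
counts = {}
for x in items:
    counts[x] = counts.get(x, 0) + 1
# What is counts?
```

Initial: counts = {}, items = ['b', 'c', 'a', 'c', 'b', 'b']
See 'b': counts = {'b': 1}
See 'c': counts = {'b': 1, 'c': 1}
See 'a': counts = {'b': 1, 'c': 1, 'a': 1}
See 'c': counts = {'b': 1, 'c': 2, 'a': 1}
See 'b': counts = {'b': 2, 'c': 2, 'a': 1}
See 'b': counts = {'b': 3, 'c': 2, 'a': 1}

{'b': 3, 'c': 2, 'a': 1}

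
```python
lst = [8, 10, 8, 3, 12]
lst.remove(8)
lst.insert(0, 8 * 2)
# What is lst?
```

After line 1: lst = [8, 10, 8, 3, 12]
After line 2 (remove first 8): lst = [10, 8, 3, 12]
After line 3 (insert 16 at index 0): lst = [16, 10, 8, 3, 12]

[16, 10, 8, 3, 12]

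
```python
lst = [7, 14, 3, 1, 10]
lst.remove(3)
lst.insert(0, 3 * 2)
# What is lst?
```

After line 1: lst = [7, 14, 3, 1, 10]
After line 2 (remove first 3): lst = [7, 14, 1, 10]
After line 3 (insert 6 at index 0): lst = [6, 7, 14, 1, 10]

[6, 7, 14, 1, 10]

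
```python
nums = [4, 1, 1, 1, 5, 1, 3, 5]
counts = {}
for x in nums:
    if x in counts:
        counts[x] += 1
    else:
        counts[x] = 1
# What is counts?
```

Initial: counts = {}, nums = [4, 1, 1, 1, 5, 1, 3, 5]
See 4: counts = {4: 1}
See 1: counts = {4: 1, 1: 1}
See 1: counts = {4: 1, 1: 2}
See 1: counts = {4: 1, 1: 3}
See 5: counts = {4: 1, 1: 3, 5: 1}
See 1: counts = {4: 1, 1: 4, 5: 1}
See 3: counts = {4: 1, 1: 4, 5: 1, 3: 1}
See 5: counts = {4: 1, 1: 4, 5: 2, 3: 1}

{4: 1, 1: 4, 5: 2, 3: 1}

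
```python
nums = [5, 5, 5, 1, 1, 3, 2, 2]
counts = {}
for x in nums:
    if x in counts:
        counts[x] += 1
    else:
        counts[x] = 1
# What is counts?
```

Initial: counts = {}, nums = [5, 5, 5, 1, 1, 3, 2, 2]
See 5: counts = {5: 1}
See 5: counts = {5: 2}
See 5: counts = {5: 3}
See 1: counts = {5: 3, 1: 1}
See 1: counts = {5: 3, 1: 2}
See 3: counts = {5: 3, 1: 2, 3: 1}
See 2: counts = {5: 3, 1: 2, 3: 1, 2: 1}
See 2: counts = {5: 3, 1: 2, 3: 1, 2: 2}

{5: 3, 1: 2, 3: 1, 2: 2}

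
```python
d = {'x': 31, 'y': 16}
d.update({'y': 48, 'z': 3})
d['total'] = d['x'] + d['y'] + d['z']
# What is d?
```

After line 1: d = {'x': 31, 'y': 16}
After line 2 (y overwritten, z added): d = {'x': 31, 'y': 48, 'z': 3}
After line 3 (total = 31 + 48 + 3 = 82): d = {'x': 31, 'y': 48, 'z': 3, 'total': 82}

{'x': 31, 'y': 48, 'z': 3, 'total': 82}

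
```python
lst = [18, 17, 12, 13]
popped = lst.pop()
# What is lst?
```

[18, 17, 12]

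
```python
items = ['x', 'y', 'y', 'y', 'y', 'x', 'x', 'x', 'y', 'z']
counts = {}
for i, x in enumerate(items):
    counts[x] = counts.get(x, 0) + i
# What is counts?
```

Initial: counts = {}, items = ['x', 'y', 'y', 'y', 'y', 'x', 'x', 'x', 'y', 'z']
i=0, x='x': counts = {'x': 0}
i=1, x='y': counts = {'x': 0, 'y': 1}
i=2, x='y': counts = {'x': 0, 'y': 3}
i=3, x='y': counts = {'x': 0, 'y': 6}
i=4, x='y': counts = {'x': 0, 'y': 10}
i=5, x='x': counts = {'x': 5, 'y': 10}
i=6, x='x': counts = {'x': 11, 'y': 10}
i=7, x='x': counts = {'x': 18, 'y': 10}
i=8, x='y': counts = {'x': 18, 'y': 18}
i=9, x='z': counts = {'x': 18, 'y': 18, 'z': 9}

{'x': 18, 'y': 18, 'z': 9}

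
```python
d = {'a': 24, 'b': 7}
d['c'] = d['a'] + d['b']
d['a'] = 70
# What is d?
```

After line 1: d = {'a': 24, 'b': 7}
After line 2 (d['c'] = 24 + 7): d = {'a': 24, 'b': 7, 'c': 31}
After line 3: d = {'a': 70, 'b': 7, 'c': 31}

{'a': 70, 'b': 7, 'c': 31}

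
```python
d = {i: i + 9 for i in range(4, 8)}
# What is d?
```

{4: 13, 5: 14, 6: 15, 7: 16}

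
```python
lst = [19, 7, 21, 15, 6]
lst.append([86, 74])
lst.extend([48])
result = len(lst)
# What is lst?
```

After line 1: lst = [19, 7, 21, 15, 6]
After line 2 (append adds [86, 74] as single element): lst = [19, 7, 21, 15, 6, [86, 74]]
After line 3 (extend unpacks [48], adds 48): lst = [19, 7, 21, 15, 6, [86, 74], 48]
After line 4: result = len(lst) = 7

[19, 7, 21, 15, 6, [86, 74], 48]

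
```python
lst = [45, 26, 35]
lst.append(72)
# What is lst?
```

[45, 26, 35, 72]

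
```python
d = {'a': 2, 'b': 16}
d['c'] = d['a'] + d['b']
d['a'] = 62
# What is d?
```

After line 1: d = {'a': 2, 'b': 16}
After line 2 (d['c'] = 2 + 16): d = {'a': 2, 'b': 16, 'c': 18}
After line 3: d = {'a': 62, 'b': 16, 'c': 18}

{'a': 62, 'b': 16, 'c': 18}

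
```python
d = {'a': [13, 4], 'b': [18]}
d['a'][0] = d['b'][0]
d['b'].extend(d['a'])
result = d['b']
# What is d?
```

After line 1: d = {'a': [13, 4], 'b': [18]}
After line 2 (a[0] = b[0] = 18): d = {'a': [18, 4], 'b': [18]}
After line 3 (b.extend(a) appends [18, 4]): d = {'a': [18, 4], 'b': [18, 18, 4]}
After line 4: result = d['b'] = [18, 18, 4]

{'a': [18, 4], 'b': [18, 18, 4]}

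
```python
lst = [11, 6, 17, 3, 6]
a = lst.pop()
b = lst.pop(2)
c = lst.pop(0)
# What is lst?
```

After line 1: lst = [11, 6, 17, 3, 6]
After line 2 (pop() -> a = 6): lst = [11, 6, 17, 3]
After line 3 (pop(2) -> b = 17): lst = [11, 6, 3]
After line 4 (pop(0) -> c = 11): lst = [6, 3]

[6, 3]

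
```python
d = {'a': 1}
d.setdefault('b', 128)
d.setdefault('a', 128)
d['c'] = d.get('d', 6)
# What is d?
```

After line 1: d = {'a': 1}
After line 2 (setdefault adds 'b'=128): d = {'a': 1, 'b': 128}
After line 3 (setdefault 'a' no-op, already exists): d = {'a': 1, 'b': 128}
After line 4 (get('d', 6) returns default since 'd' not in d): d = {'a': 1, 'b': 128, 'c': 6}

{'a': 1, 'b': 128, 'c': 6}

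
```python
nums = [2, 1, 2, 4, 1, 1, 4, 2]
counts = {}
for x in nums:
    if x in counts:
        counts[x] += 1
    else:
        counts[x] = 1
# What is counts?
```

Initial: counts = {}, nums = [2, 1, 2, 4, 1, 1, 4, 2]
See 2: counts = {2: 1}
See 1: counts = {2: 1, 1: 1}
See 2: counts = {2: 2, 1: 1}
See 4: counts = {2: 2, 1: 1, 4: 1}
See 1: counts = {2: 2, 1: 2, 4: 1}
See 1: counts = {2: 2, 1: 3, 4: 1}
See 4: counts = {2: 2, 1: 3, 4: 2}
See 2: counts = {2: 3, 1: 3, 4: 2}

{2: 3, 1: 3, 4: 2}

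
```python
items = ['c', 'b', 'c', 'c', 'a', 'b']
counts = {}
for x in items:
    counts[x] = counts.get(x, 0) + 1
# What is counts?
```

Initial: counts = {}, items = ['c', 'b', 'c', 'c', 'a', 'b']
See 'c': counts = {'c': 1}
See 'b': counts = {'c': 1, 'b': 1}
See 'c': counts = {'c': 2, 'b': 1}
See 'c': counts = {'c': 3, 'b': 1}
See 'a': counts = {'c': 3, 'b': 1, 'a': 1}
See 'b': counts = {'c': 3, 'b': 2, 'a': 1}

{'c': 3, 'b': 2, 'a': 1}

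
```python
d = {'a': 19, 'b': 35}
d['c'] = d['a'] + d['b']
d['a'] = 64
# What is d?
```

After line 1: d = {'a': 19, 'b': 35}
After line 2 (d['c'] = 19 + 35): d = {'a': 19, 'b': 35, 'c': 54}
After line 3: d = {'a': 64, 'b': 35, 'c': 54}

{'a': 64, 'b': 35, 'c': 54}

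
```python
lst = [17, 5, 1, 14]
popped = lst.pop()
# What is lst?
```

[17, 5, 1]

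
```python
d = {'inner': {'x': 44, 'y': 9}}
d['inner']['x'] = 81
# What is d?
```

After line 1: d = {'inner': {'x': 44, 'y': 9}}
After line 2 (inner x overwritten): d = {'inner': {'x': 81, 'y': 9}}

{'inner': {'x': 81, 'y': 9}}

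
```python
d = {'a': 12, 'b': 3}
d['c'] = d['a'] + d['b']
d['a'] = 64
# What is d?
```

After line 1: d = {'a': 12, 'b': 3}
After line 2 (d['c'] = 12 + 3): d = {'a': 12, 'b': 3, 'c': 15}
After line 3: d = {'a': 64, 'b': 3, 'c': 15}

{'a': 64, 'b': 3, 'c': 15}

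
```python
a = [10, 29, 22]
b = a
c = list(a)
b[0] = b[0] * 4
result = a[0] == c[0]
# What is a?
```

After line 1: a = [10, 29, 22]
After line 2 (b = a, alias): a = [10, 29, 22], b = [10, 29, 22]
After line 3 (c = list(a) is a copy, new object): c = [10, 29, 22]
After line 4 (b[0] = 10 * 4 = 40; mutates shared a/b): a = b = [40, 29, 22], c = [10, 29, 22]
After line 5 (a[0] = 40, c[0] = 10; result = False)

[40, 29, 22]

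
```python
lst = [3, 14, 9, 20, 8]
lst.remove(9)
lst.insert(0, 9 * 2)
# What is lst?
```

After line 1: lst = [3, 14, 9, 20, 8]
After line 2 (remove first 9): lst = [3, 14, 20, 8]
After line 3 (insert 18 at index 0): lst = [18, 3, 14, 20, 8]

[18, 3, 14, 20, 8]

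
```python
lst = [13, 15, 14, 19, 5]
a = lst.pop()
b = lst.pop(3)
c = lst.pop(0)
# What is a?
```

After line 1: lst = [13, 15, 14, 19, 5]
After line 2 (pop() -> a = 5): lst = [13, 15, 14, 19]
After line 3 (pop(3) -> b = 19): lst = [13, 15, 14]
After line 4 (pop(0) -> c = 13): lst = [15, 14]

5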